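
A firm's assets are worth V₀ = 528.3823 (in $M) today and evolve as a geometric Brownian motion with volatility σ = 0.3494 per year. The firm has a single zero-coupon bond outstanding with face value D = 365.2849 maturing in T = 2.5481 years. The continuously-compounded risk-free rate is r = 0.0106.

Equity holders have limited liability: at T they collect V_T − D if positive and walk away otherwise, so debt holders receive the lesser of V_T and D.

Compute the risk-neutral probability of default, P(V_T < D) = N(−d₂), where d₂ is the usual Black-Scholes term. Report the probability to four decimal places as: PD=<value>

PD=0.3331

d₁ = [ln(V₀/D) + (r + σ²/2)T] / (σ√T)
   = [ln(528.3823/365.2849) + (0.0106 + 0.5·0.3494²)·2.5481] / (0.3494·√2.5481)
   = [0.369142 + 0.182546] / 0.557739 = 0.989152
d₂ = d₁ − σ√T = 0.989152 − 0.557739 = 0.431413
risk-neutral PD = N(−d₂) = N(-0.431413) = 0.333084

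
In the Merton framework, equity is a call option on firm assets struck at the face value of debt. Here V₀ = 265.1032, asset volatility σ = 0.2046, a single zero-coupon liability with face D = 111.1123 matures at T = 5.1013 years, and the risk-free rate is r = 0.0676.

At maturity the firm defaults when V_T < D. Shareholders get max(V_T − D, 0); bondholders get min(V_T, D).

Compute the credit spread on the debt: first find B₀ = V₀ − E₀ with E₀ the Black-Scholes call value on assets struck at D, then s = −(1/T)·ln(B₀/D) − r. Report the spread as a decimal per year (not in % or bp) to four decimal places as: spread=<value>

d₁ = [ln(V₀/D) + (r + σ²/2)T] / (σ√T)
   = [ln(265.1032/111.1123) + (0.0676 + 0.5·0.2046²)·5.1013] / (0.2046·√5.1013)
   = [0.869578 + 0.451621] / 0.462111 = 2.859052
d₂ = d₁ − σ√T = 2.859052 − 0.462111 = 2.396942
N(d₁) = 0.997875,  N(d₂) = 0.991734,  e^(−rT) = 0.708328
E₀ = V₀·N(d₁) − D·e^(−rT)·N(d₂)
   = 265.1032·0.997875 − 111.1123·0.708328·0.991734 = 186.486602
B₀ = V₀ − E₀ = 265.1032 − 186.486602 = 78.616598
spread = −(1/T)·ln(B₀/D) − r = −(1/5.1013)·ln(78.616598/111.1123) − 0.0676 = 0.00021772

spread=0.0002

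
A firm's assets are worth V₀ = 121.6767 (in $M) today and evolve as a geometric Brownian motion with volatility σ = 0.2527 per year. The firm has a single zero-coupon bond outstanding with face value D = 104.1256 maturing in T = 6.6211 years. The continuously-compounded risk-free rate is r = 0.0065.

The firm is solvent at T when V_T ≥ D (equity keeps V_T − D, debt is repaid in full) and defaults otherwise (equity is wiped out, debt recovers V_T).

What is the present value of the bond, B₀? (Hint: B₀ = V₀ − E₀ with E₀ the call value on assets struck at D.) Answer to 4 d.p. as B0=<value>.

B0=81.2295

d₁ = [ln(V₀/D) + (r + σ²/2)T] / (σ√T)
   = [ln(121.6767/104.1256) + (0.0065 + 0.5·0.2527²)·6.6211] / (0.2527·√6.6211)
   = [0.155770 + 0.254440] / 0.650235 = 0.630864
d₂ = d₁ − σ√T = 0.630864 − 0.650235 = -0.019371
N(d₁) = 0.735935,  N(d₂) = 0.492272,  e^(−rT) = 0.957876
E₀ = V₀·N(d₁) − D·e^(−rT)·N(d₂)
   = 121.6767·0.735935 − 104.1256·0.957876·0.492272 = 40.447206
B₀ = V₀ − E₀ = 121.6767 − 40.447206 = 81.229494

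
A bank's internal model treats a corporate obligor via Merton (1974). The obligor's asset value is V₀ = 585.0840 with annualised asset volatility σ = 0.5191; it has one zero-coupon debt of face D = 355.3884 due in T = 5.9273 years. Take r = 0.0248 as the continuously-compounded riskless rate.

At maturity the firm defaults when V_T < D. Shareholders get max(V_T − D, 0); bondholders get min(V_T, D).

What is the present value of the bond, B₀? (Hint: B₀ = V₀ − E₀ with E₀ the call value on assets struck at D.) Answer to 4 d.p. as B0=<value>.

d₁ = [ln(V₀/D) + (r + σ²/2)T] / (σ√T)
   = [ln(585.0840/355.3884) + (0.0248 + 0.5·0.5191²)·5.9273] / (0.5191·√5.9273)
   = [0.498544 + 0.945596] / 1.263803 = 1.142694
d₂ = d₁ − σ√T = 1.142694 − 1.263803 = -0.121109
N(d₁) = 0.873417,  N(d₂) = 0.451802,  e^(−rT) = 0.863297
E₀ = V₀·N(d₁) − D·e^(−rT)·N(d₂)
   = 585.0840·0.873417 − 355.3884·0.863297·0.451802 = 372.406968
B₀ = V₀ − E₀ = 585.0840 − 372.406968 = 212.677032

B0=212.6770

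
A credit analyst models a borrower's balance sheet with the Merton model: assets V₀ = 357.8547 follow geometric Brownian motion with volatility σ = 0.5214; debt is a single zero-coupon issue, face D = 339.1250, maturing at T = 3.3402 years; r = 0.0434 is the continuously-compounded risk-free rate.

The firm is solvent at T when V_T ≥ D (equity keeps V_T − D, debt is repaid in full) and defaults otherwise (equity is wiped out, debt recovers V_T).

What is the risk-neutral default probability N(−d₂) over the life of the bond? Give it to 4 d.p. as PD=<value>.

d₁ = [ln(V₀/D) + (r + σ²/2)T] / (σ√T)
   = [ln(357.8547/339.1250) + (0.0434 + 0.5·0.5214²)·3.3402] / (0.5214·√3.3402)
   = [0.053758 + 0.598995] / 0.952922 = 0.685002
d₂ = d₁ − σ√T = 0.685002 − 0.952922 = -0.267920
risk-neutral PD = N(−d₂) = N(0.267920) = 0.605620

PD=0.6056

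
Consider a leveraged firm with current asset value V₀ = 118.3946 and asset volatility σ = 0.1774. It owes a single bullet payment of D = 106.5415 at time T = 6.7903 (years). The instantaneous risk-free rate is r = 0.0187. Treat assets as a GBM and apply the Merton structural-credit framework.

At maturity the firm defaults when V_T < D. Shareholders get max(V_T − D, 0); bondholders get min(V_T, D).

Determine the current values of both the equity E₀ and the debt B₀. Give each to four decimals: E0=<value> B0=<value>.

E0=34.0225 B0=84.3721

d₁ = [ln(V₀/D) + (r + σ²/2)T] / (σ√T)
   = [ln(118.3946/106.5415) + (0.0187 + 0.5·0.1774²)·6.7903] / (0.1774·√6.7903)
   = [0.105489 + 0.233827] / 0.462273 = 0.734015
d₂ = d₁ − σ√T = 0.734015 − 0.462273 = 0.271743
N(d₁) = 0.768530,  N(d₂) = 0.607090,  e^(−rT) = 0.880753
E₀ = V₀·N(d₁) − D·e^(−rT)·N(d₂)
   = 118.3946·0.768530 − 106.5415·0.880753·0.607090 = 34.022510
B₀ = V₀ − E₀ = 118.3946 − 34.022510 = 84.372090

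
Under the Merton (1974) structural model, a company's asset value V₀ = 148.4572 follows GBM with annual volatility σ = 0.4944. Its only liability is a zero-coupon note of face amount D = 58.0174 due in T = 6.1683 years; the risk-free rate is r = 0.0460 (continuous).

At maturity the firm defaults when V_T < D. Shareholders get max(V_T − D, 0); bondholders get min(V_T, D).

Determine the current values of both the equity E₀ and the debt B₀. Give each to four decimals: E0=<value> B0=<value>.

E0=112.1421 B0=36.3151

d₁ = [ln(V₀/D) + (r + σ²/2)T] / (σ√T)
   = [ln(148.4572/58.0174) + (0.0460 + 0.5·0.4944²)·6.1683] / (0.4944·√6.1683)
   = [0.939554 + 1.037605] / 1.227895 = 1.610202
d₂ = d₁ − σ√T = 1.610202 − 1.227895 = 0.382307
N(d₁) = 0.946323,  N(d₂) = 0.648883,  e^(−rT) = 0.752961
E₀ = V₀·N(d₁) − D·e^(−rT)·N(d₂)
   = 148.4572·0.946323 − 58.0174·0.752961·0.648883 = 112.142121
B₀ = V₀ − E₀ = 148.4572 − 112.142121 = 36.315079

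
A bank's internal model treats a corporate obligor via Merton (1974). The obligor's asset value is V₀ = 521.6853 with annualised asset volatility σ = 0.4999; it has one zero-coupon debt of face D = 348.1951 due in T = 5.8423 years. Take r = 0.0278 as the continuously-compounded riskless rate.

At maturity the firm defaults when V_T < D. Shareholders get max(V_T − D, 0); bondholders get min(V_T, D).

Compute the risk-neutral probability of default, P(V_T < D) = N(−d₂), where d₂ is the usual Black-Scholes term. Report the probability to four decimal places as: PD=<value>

d₁ = [ln(V₀/D) + (r + σ²/2)T] / (σ√T)
   = [ln(521.6853/348.1951) + (0.0278 + 0.5·0.4999²)·5.8423] / (0.4999·√5.8423)
   = [0.404302 + 0.892411] / 1.208301 = 1.073171
d₂ = d₁ − σ√T = 1.073171 − 1.208301 = -0.135130
risk-neutral PD = N(−d₂) = N(0.135130) = 0.553746

PD=0.5537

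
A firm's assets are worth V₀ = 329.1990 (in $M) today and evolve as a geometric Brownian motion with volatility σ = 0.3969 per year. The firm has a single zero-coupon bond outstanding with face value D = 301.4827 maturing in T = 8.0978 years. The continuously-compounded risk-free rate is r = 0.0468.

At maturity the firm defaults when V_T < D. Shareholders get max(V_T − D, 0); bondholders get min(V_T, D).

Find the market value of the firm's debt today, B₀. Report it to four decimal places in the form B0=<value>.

d₁ = [ln(V₀/D) + (r + σ²/2)T] / (σ√T)
   = [ln(329.1990/301.4827) + (0.0468 + 0.5·0.3969²)·8.0978] / (0.3969·√8.0978)
   = [0.087950 + 1.016799] / 1.129444 = 0.978135
d₂ = d₁ − σ√T = 0.978135 − 1.129444 = -0.151309
N(d₁) = 0.835996,  N(d₂) = 0.439866,  e^(−rT) = 0.684561
E₀ = V₀·N(d₁) − D·e^(−rT)·N(d₂)
   = 329.1990·0.835996 − 301.4827·0.684561·0.439866 = 184.428066
B₀ = V₀ − E₀ = 329.1990 − 184.428066 = 144.770934

B0=144.7709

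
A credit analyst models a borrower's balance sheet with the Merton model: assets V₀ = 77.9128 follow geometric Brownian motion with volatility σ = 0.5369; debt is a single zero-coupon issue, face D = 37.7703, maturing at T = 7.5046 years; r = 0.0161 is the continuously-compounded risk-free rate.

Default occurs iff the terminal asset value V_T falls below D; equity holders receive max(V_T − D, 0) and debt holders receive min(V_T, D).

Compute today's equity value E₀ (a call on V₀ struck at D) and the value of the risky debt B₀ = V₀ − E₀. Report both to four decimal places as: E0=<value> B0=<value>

d₁ = [ln(V₀/D) + (r + σ²/2)T] / (σ√T)
   = [ln(77.9128/37.7703) + (0.0161 + 0.5·0.5369²)·7.5046] / (0.5369·√7.5046)
   = [0.724067 + 1.202468] / 1.470812 = 1.309845
d₂ = d₁ − σ√T = 1.309845 − 1.470812 = -0.160967
N(d₁) = 0.904876,  N(d₂) = 0.436060,  e^(−rT) = 0.886190
E₀ = V₀·N(d₁) − D·e^(−rT)·N(d₂)
   = 77.9128·0.904876 − 37.7703·0.886190·0.436060 = 55.905772
B₀ = V₀ − E₀ = 77.9128 − 55.905772 = 22.007028

E0=55.9058 B0=22.0070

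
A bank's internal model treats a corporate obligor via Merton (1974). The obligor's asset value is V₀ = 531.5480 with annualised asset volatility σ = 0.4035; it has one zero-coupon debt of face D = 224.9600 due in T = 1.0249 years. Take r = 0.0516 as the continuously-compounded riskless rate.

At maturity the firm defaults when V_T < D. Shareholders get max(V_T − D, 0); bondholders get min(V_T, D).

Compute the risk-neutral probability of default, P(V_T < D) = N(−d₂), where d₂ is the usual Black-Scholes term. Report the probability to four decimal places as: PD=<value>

PD=0.0212

d₁ = [ln(V₀/D) + (r + σ²/2)T] / (σ√T)
   = [ln(531.5480/224.9600) + (0.0516 + 0.5·0.4035²)·1.0249] / (0.4035·√1.0249)
   = [0.859871 + 0.136318] / 0.408493 = 2.438695
d₂ = d₁ − σ√T = 2.438695 − 0.408493 = 2.030202
risk-neutral PD = N(−d₂) = N(-2.030202) = 0.021168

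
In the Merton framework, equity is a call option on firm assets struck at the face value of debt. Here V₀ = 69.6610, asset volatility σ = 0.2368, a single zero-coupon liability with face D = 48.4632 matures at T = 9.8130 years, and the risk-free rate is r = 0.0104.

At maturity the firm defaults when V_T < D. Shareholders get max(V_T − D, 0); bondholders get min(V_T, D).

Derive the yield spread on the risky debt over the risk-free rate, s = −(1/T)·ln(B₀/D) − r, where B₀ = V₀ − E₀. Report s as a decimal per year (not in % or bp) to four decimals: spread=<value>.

spread=0.0160

d₁ = [ln(V₀/D) + (r + σ²/2)T] / (σ√T)
   = [ln(69.6610/48.4632) + (0.0104 + 0.5·0.2368²)·9.8130] / (0.2368·√9.8130)
   = [0.362836 + 0.377183] / 0.741793 = 0.997609
d₂ = d₁ − σ√T = 0.997609 − 0.741793 = 0.255816
N(d₁) = 0.840766,  N(d₂) = 0.600954,  e^(−rT) = 0.902980
E₀ = V₀·N(d₁) − D·e^(−rT)·N(d₂)
   = 69.6610·0.840766 − 48.4632·0.902980·0.600954 = 32.270062
B₀ = V₀ − E₀ = 69.6610 − 32.270062 = 37.390938
spread = −(1/T)·ln(B₀/D) − r = −(1/9.8130)·ln(37.390938/48.4632) − 0.0104 = 0.01603191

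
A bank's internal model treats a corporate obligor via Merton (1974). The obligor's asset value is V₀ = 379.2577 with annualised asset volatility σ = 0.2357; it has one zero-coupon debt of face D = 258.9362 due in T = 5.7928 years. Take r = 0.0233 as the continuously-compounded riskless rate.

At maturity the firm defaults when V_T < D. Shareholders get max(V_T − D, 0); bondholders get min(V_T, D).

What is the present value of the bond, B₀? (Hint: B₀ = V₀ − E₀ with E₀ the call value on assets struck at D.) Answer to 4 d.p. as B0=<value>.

d₁ = [ln(V₀/D) + (r + σ²/2)T] / (σ√T)
   = [ln(379.2577/258.9362) + (0.0233 + 0.5·0.2357²)·5.7928] / (0.2357·√5.7928)
   = [0.381634 + 0.295880] / 0.567288 = 1.194304
d₂ = d₁ − σ√T = 1.194304 − 0.567288 = 0.627015
N(d₁) = 0.883820,  N(d₂) = 0.734675,  e^(−rT) = 0.873740
E₀ = V₀·N(d₁) − D·e^(−rT)·N(d₂)
   = 379.2577·0.883820 − 258.9362·0.873740·0.734675 = 168.980553
B₀ = V₀ − E₀ = 379.2577 − 168.980553 = 210.277147

B0=210.2771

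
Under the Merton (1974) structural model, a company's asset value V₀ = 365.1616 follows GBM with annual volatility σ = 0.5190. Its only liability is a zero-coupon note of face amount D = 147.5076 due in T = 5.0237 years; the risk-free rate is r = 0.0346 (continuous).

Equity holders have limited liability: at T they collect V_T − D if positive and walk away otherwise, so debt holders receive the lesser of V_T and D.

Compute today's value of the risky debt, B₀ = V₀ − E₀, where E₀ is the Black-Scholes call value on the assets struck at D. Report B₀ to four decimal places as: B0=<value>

d₁ = [ln(V₀/D) + (r + σ²/2)T] / (σ√T)
   = [ln(365.1616/147.5076) + (0.0346 + 0.5·0.5190²)·5.0237] / (0.5190·√5.0237)
   = [0.906460 + 0.850414] / 1.163266 = 1.510294
d₂ = d₁ − σ√T = 1.510294 − 1.163266 = 0.347028
N(d₁) = 0.934516,  N(d₂) = 0.635715,  e^(−rT) = 0.840448
E₀ = V₀·N(d₁) − D·e^(−rT)·N(d₂)
   = 365.1616·0.934516 − 147.5076·0.840448·0.635715 = 262.438149
B₀ = V₀ − E₀ = 365.1616 − 262.438149 = 102.723451

B0=102.7235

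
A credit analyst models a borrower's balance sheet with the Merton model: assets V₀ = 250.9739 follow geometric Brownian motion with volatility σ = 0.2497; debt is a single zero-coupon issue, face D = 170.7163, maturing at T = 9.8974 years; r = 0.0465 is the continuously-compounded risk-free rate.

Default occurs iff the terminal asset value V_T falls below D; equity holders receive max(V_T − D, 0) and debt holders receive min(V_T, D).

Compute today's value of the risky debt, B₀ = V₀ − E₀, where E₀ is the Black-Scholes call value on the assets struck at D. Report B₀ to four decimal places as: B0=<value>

d₁ = [ln(V₀/D) + (r + σ²/2)T] / (σ√T)
   = [ln(250.9739/170.7163) + (0.0465 + 0.5·0.2497²)·9.8974] / (0.2497·√9.8974)
   = [0.385346 + 0.768781] / 0.785560 = 1.469178
d₂ = d₁ − σ√T = 1.469178 − 0.785560 = 0.683619
N(d₁) = 0.929108,  N(d₂) = 0.752892,  e^(−rT) = 0.631139
E₀ = V₀·N(d₁) − D·e^(−rT)·N(d₂)
   = 250.9739·0.929108 − 170.7163·0.631139·0.752892 = 152.060909
B₀ = V₀ − E₀ = 250.9739 − 152.060909 = 98.912991

B0=98.9130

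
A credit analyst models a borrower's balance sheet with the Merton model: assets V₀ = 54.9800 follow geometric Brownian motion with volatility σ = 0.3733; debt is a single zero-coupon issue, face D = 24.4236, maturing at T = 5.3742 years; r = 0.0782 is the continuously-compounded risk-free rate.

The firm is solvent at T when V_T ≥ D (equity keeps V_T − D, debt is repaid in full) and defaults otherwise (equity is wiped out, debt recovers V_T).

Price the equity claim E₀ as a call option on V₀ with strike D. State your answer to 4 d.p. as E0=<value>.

d₁ = [ln(V₀/D) + (r + σ²/2)T] / (σ√T)
   = [ln(54.9800/24.4236) + (0.0782 + 0.5·0.3733²)·5.3742] / (0.3733·√5.3742)
   = [0.811420 + 0.794718] / 0.865396 = 1.855956
d₂ = d₁ − σ√T = 1.855956 − 0.865396 = 0.990560
N(d₁) = 0.968270,  N(d₂) = 0.839050,  e^(−rT) = 0.656874
E₀ = V₀·N(d₁) − D·e^(−rT)·N(d₂)
   = 54.9800·0.968270 − 24.4236·0.656874·0.839050 = 39.774415

E0=39.7744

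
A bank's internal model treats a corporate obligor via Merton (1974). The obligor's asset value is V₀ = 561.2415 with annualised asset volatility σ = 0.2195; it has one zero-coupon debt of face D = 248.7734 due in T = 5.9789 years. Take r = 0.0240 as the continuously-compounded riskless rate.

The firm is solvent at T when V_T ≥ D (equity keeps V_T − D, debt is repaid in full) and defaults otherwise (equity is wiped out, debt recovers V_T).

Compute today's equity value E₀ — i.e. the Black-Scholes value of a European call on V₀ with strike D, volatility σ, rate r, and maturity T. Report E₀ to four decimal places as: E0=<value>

E0=348.4266

d₁ = [ln(V₀/D) + (r + σ²/2)T] / (σ√T)
   = [ln(561.2415/248.7734) + (0.0240 + 0.5·0.2195²)·5.9789] / (0.2195·√5.9789)
   = [0.813609 + 0.287526] / 0.536717 = 2.051613
d₂ = d₁ − σ√T = 2.051613 − 0.536717 = 1.514896
N(d₁) = 0.979896,  N(d₂) = 0.935101,  e^(−rT) = 0.866326
E₀ = V₀·N(d₁) − D·e^(−rT)·N(d₂)
   = 561.2415·0.979896 − 248.7734·0.866326·0.935101 = 348.426589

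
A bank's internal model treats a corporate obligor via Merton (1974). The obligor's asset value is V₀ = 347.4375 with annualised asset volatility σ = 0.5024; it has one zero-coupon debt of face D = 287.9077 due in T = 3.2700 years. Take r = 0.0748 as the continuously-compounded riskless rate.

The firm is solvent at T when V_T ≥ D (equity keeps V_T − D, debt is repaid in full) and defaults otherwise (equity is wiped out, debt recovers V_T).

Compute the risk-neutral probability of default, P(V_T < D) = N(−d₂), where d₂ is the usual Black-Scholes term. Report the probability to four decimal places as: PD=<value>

PD=0.4913

d₁ = [ln(V₀/D) + (r + σ²/2)T] / (σ√T)
   = [ln(347.4375/287.9077) + (0.0748 + 0.5·0.5024²)·3.2700] / (0.5024·√3.2700)
   = [0.187945 + 0.657279] / 0.908497 = 0.930354
d₂ = d₁ − σ√T = 0.930354 − 0.908497 = 0.021857
risk-neutral PD = N(−d₂) = N(-0.021857) = 0.491281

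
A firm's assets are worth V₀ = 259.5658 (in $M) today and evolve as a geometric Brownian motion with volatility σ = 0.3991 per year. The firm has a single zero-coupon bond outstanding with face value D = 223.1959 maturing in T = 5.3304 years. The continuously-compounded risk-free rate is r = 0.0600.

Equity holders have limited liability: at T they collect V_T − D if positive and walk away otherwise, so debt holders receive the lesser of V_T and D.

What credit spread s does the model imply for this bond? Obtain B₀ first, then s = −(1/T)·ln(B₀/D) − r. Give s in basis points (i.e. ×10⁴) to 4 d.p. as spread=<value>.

spread=453.6231

d₁ = [ln(V₀/D) + (r + σ²/2)T] / (σ√T)
   = [ln(259.5658/223.1959) + (0.0600 + 0.5·0.3991²)·5.3304] / (0.3991·√5.3304)
   = [0.150960 + 0.744339] / 0.921428 = 0.971643
d₂ = d₁ − σ√T = 0.971643 − 0.921428 = 0.050215
N(d₁) = 0.834386,  N(d₂) = 0.520024,  e^(−rT) = 0.726277
E₀ = V₀·N(d₁) − D·e^(−rT)·N(d₂)
   = 259.5658·0.834386 − 223.1959·0.726277·0.520024 = 132.281062
B₀ = V₀ − E₀ = 259.5658 − 132.281062 = 127.284738
spread = −(1/T)·ln(B₀/D) − r = −(1/5.3304)·ln(127.284738/223.1959) − 0.0600 = 0.04536231
in basis points: 0.04536231 × 10⁴ = 453.6231 bp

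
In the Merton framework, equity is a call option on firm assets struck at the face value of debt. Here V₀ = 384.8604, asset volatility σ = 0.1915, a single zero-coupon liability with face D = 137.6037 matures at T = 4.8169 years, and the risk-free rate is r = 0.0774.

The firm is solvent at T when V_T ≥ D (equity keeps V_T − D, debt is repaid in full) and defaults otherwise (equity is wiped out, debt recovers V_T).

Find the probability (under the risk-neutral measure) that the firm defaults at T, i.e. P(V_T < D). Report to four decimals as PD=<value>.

PD=0.0009

d₁ = [ln(V₀/D) + (r + σ²/2)T] / (σ√T)
   = [ln(384.8604/137.6037) + (0.0774 + 0.5·0.1915²)·4.8169] / (0.1915·√4.8169)
   = [1.028503 + 0.461151] / 0.420293 = 3.544320
d₂ = d₁ − σ√T = 3.544320 − 0.420293 = 3.124026
risk-neutral PD = N(−d₂) = N(-3.124026) = 0.000892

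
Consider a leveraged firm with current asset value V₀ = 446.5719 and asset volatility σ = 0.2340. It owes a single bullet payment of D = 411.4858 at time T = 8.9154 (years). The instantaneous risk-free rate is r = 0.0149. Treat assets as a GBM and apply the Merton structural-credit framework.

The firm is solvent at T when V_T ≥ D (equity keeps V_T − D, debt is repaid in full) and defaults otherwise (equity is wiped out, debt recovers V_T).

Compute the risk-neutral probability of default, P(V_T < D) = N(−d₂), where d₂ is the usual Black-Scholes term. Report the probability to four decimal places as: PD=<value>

d₁ = [ln(V₀/D) + (r + σ²/2)T] / (σ√T)
   = [ln(446.5719/411.4858) + (0.0149 + 0.5·0.2340²)·8.9154] / (0.2340·√8.9154)
   = [0.081826 + 0.376925] / 0.698693 = 0.656585
d₂ = d₁ − σ√T = 0.656585 − 0.698693 = -0.042108
risk-neutral PD = N(−d₂) = N(0.042108) = 0.516794

PD=0.5168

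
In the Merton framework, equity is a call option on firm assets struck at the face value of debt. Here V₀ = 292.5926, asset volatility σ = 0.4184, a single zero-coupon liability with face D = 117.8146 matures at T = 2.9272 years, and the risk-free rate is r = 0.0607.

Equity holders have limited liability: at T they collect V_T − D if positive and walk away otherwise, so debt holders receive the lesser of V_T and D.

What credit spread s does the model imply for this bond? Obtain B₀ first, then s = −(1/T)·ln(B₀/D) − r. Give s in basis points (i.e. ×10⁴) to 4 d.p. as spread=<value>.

d₁ = [ln(V₀/D) + (r + σ²/2)T] / (σ√T)
   = [ln(292.5926/117.8146) + (0.0607 + 0.5·0.4184²)·2.9272] / (0.4184·√2.9272)
   = [0.909669 + 0.433897] / 0.715843 = 1.876900
d₂ = d₁ − σ√T = 1.876900 − 0.715843 = 1.161056
N(d₁) = 0.969734,  N(d₂) = 0.877191,  e^(−rT) = 0.837209
E₀ = V₀·N(d₁) − D·e^(−rT)·N(d₂)
   = 292.5926·0.969734 − 117.8146·0.837209·0.877191 = 197.214894
B₀ = V₀ − E₀ = 292.5926 − 197.214894 = 95.377706
spread = −(1/T)·ln(B₀/D) − r = −(1/2.9272)·ln(95.377706/117.8146) − 0.0607 = 0.01147386
in basis points: 0.01147386 × 10⁴ = 114.7386 bp

spread=114.7386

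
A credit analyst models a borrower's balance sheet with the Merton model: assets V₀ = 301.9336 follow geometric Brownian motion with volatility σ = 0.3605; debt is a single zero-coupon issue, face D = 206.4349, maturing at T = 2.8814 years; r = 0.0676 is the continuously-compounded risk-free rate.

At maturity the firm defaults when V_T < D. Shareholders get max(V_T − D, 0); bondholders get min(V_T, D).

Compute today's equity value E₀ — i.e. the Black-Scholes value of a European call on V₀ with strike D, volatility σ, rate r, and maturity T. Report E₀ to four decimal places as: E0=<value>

d₁ = [ln(V₀/D) + (r + σ²/2)T] / (σ√T)
   = [ln(301.9336/206.4349) + (0.0676 + 0.5·0.3605²)·2.8814] / (0.3605·√2.8814)
   = [0.380222 + 0.382016] / 0.611937 = 1.245615
d₂ = d₁ − σ√T = 1.245615 − 0.611937 = 0.633677
N(d₁) = 0.893547,  N(d₂) = 0.736854,  e^(−rT) = 0.823014
E₀ = V₀·N(d₁) − D·e^(−rT)·N(d₂)
   = 301.9336·0.893547 − 206.4349·0.823014·0.736854 = 144.601288

E0=144.6013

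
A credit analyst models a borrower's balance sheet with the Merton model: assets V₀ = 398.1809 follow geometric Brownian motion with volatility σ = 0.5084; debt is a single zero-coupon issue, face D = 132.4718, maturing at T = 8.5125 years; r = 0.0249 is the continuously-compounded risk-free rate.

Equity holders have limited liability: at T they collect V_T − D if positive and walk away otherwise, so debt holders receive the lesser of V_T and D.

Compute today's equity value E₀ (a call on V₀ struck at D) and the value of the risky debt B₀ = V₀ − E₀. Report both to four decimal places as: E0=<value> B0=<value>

E0=317.8213 B0=80.3596

d₁ = [ln(V₀/D) + (r + σ²/2)T] / (σ√T)
   = [ln(398.1809/132.4718) + (0.0249 + 0.5·0.5084²)·8.5125] / (0.5084·√8.5125)
   = [1.100537 + 1.312077] / 1.483317 = 1.626498
d₂ = d₁ − σ√T = 1.626498 − 1.483317 = 0.143181
N(d₁) = 0.948078,  N(d₂) = 0.556926,  e^(−rT) = 0.808996
E₀ = V₀·N(d₁) − D·e^(−rT)·N(d₂)
   = 398.1809·0.948078 − 132.4718·0.808996·0.556926 = 317.821284
B₀ = V₀ − E₀ = 398.1809 − 317.821284 = 80.359616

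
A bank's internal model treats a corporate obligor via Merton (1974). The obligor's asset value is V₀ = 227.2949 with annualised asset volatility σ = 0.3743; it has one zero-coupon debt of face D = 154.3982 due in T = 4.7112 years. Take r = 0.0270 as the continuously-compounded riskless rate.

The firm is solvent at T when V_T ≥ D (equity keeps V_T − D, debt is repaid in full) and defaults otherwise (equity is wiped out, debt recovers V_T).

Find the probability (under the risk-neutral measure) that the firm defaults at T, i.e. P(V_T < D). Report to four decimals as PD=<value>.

PD=0.4105

d₁ = [ln(V₀/D) + (r + σ²/2)T] / (σ√T)
   = [ln(227.2949/154.3982) + (0.0270 + 0.5·0.3743²)·4.7112] / (0.3743·√4.7112)
   = [0.386713 + 0.457223] / 0.812429 = 1.038781
d₂ = d₁ − σ√T = 1.038781 − 0.812429 = 0.226352
risk-neutral PD = N(−d₂) = N(-0.226352) = 0.410464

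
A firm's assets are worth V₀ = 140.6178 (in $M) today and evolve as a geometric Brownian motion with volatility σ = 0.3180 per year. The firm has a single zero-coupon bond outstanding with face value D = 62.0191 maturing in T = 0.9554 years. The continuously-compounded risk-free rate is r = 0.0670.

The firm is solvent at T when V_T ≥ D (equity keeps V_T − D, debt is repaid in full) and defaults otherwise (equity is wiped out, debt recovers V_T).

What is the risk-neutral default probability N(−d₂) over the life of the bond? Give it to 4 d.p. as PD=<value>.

d₁ = [ln(V₀/D) + (r + σ²/2)T] / (σ√T)
   = [ln(140.6178/62.0191) + (0.0670 + 0.5·0.3180²)·0.9554] / (0.3180·√0.9554)
   = [0.818603 + 0.112319] / 0.310828 = 2.994977
d₂ = d₁ − σ√T = 2.994977 − 0.310828 = 2.684149
risk-neutral PD = N(−d₂) = N(-2.684149) = 0.003636

PD=0.0036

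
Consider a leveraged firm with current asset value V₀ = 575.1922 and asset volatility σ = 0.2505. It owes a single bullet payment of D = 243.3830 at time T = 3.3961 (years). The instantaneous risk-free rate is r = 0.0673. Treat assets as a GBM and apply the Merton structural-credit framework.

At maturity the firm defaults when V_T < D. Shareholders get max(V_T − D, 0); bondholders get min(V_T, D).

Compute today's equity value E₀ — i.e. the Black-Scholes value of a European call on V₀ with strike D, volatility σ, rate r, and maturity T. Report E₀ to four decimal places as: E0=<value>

d₁ = [ln(V₀/D) + (r + σ²/2)T] / (σ√T)
   = [ln(575.1922/243.3830) + (0.0673 + 0.5·0.2505²)·3.3961] / (0.2505·√3.3961)
   = [0.860068 + 0.335111] / 0.461634 = 2.589016
d₂ = d₁ − σ√T = 2.589016 − 0.461634 = 2.127382
N(d₁) = 0.995187,  N(d₂) = 0.983306,  e^(−rT) = 0.795681
E₀ = V₀·N(d₁) − D·e^(−rT)·N(d₂)
   = 575.1922·0.995187 − 243.3830·0.795681·0.983306 = 382.001872

E0=382.0019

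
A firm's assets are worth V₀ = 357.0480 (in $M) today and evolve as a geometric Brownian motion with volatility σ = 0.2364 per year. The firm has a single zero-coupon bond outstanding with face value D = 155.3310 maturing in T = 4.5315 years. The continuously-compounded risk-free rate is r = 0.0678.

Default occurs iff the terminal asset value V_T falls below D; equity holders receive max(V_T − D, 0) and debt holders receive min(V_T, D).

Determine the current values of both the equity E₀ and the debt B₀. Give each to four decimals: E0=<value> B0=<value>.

E0=243.2079 B0=113.8401

d₁ = [ln(V₀/D) + (r + σ²/2)T] / (σ√T)
   = [ln(357.0480/155.3310) + (0.0678 + 0.5·0.2364²)·4.5315] / (0.2364·√4.5315)
   = [0.832312 + 0.433857] / 0.503232 = 2.516073
d₂ = d₁ − σ√T = 2.516073 − 0.503232 = 2.012841
N(d₁) = 0.994066,  N(d₂) = 0.977934,  e^(−rT) = 0.735477
E₀ = V₀·N(d₁) − D·e^(−rT)·N(d₂)
   = 357.0480·0.994066 − 155.3310·0.735477·0.977934 = 243.207870
B₀ = V₀ − E₀ = 357.0480 − 243.207870 = 113.840130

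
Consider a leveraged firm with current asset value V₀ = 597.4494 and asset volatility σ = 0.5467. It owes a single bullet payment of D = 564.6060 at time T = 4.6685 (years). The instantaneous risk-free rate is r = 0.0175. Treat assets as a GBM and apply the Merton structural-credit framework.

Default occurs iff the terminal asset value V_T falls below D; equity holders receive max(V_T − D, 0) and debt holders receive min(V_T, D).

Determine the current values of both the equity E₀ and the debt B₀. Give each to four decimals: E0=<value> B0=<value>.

E0=288.9062 B0=308.5432

d₁ = [ln(V₀/D) + (r + σ²/2)T] / (σ√T)
   = [ln(597.4494/564.6060) + (0.0175 + 0.5·0.5467²)·4.6685] / (0.5467·√4.6685)
   = [0.056541 + 0.779361] / 1.181239 = 0.707649
d₂ = d₁ − σ√T = 0.707649 − 1.181239 = -0.473590
N(d₁) = 0.760418,  N(d₂) = 0.317896,  e^(−rT) = 0.921550
E₀ = V₀·N(d₁) − D·e^(−rT)·N(d₂)
   = 597.4494·0.760418 − 564.6060·0.921550·0.317896 = 288.906180
B₀ = V₀ − E₀ = 597.4494 − 288.906180 = 308.543220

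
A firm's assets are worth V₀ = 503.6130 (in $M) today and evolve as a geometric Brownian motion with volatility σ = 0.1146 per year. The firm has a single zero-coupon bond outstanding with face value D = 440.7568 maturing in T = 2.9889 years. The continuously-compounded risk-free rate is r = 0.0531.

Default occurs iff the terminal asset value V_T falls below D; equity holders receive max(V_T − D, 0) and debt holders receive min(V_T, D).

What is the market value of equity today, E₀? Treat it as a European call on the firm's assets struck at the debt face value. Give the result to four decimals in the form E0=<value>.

d₁ = [ln(V₀/D) + (r + σ²/2)T] / (σ√T)
   = [ln(503.6130/440.7568) + (0.0531 + 0.5·0.1146²)·2.9889] / (0.1146·√2.9889)
   = [0.133315 + 0.178337] / 0.198125 = 1.573005
d₂ = d₁ − σ√T = 1.573005 − 0.198125 = 1.374879
N(d₁) = 0.942141,  N(d₂) = 0.915416,  e^(−rT) = 0.853243
E₀ = V₀·N(d₁) − D·e^(−rT)·N(d₂)
   = 503.6130·0.942141 − 440.7568·0.853243·0.915416 = 130.211661

E0=130.2117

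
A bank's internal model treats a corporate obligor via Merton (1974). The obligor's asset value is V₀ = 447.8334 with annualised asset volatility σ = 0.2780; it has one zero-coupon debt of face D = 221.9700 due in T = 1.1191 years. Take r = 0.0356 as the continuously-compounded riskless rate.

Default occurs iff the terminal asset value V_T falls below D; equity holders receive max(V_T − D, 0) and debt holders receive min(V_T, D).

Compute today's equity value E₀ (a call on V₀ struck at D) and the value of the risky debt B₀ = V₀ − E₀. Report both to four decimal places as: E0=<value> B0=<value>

E0=234.7014 B0=213.1320

d₁ = [ln(V₀/D) + (r + σ²/2)T] / (σ√T)
   = [ln(447.8334/221.9700) + (0.0356 + 0.5·0.2780²)·1.1191] / (0.2780·√1.1191)
   = [0.701879 + 0.083084] / 0.294089 = 2.669132
d₂ = d₁ − σ√T = 2.669132 − 0.294089 = 2.375043
N(d₁) = 0.996198,  N(d₂) = 0.991227,  e^(−rT) = 0.960943
E₀ = V₀·N(d₁) − D·e^(−rT)·N(d₂)
   = 447.8334·0.996198 − 221.9700·0.960943·0.991227 = 234.701387
B₀ = V₀ − E₀ = 447.8334 − 234.701387 = 213.132013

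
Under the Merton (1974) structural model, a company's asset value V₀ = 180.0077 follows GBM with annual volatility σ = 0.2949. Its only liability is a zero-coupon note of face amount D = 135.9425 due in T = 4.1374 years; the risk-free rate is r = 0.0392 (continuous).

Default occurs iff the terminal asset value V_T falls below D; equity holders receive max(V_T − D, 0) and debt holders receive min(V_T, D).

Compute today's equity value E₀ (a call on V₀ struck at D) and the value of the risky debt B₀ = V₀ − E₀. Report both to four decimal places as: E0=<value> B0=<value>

E0=75.7008 B0=104.3069

d₁ = [ln(V₀/D) + (r + σ²/2)T] / (σ√T)
   = [ln(180.0077/135.9425) + (0.0392 + 0.5·0.2949²)·4.1374] / (0.2949·√4.1374)
   = [0.280768 + 0.342093] / 0.599844 = 1.038370
d₂ = d₁ − σ√T = 1.038370 − 0.599844 = 0.438526
N(d₁) = 0.850451,  N(d₂) = 0.669497,  e^(−rT) = 0.850283
E₀ = V₀·N(d₁) − D·e^(−rT)·N(d₂)
   = 180.0077·0.850451 − 135.9425·0.850283·0.669497 = 75.700814
B₀ = V₀ − E₀ = 180.0077 − 75.700814 = 104.306886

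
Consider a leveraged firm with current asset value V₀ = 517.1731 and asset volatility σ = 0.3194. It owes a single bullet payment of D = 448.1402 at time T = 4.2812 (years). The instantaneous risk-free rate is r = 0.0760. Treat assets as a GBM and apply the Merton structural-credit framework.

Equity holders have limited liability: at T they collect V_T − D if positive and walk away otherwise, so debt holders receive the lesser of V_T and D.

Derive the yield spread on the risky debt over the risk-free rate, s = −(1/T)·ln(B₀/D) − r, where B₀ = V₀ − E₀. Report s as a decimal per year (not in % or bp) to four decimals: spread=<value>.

spread=0.0283

d₁ = [ln(V₀/D) + (r + σ²/2)T] / (σ√T)
   = [ln(517.1731/448.1402) + (0.0760 + 0.5·0.3194²)·4.2812] / (0.3194·√4.2812)
   = [0.143272 + 0.543747] / 0.660872 = 1.039564
d₂ = d₁ − σ√T = 1.039564 − 0.660872 = 0.378691
N(d₁) = 0.850729,  N(d₂) = 0.647541,  e^(−rT) = 0.722259
E₀ = V₀·N(d₁) − D·e^(−rT)·N(d₂)
   = 517.1731·0.850729 − 448.1402·0.722259·0.647541 = 230.382067
B₀ = V₀ − E₀ = 517.1731 − 230.382067 = 286.791033
spread = −(1/T)·ln(B₀/D) − r = −(1/4.2812)·ln(286.791033/448.1402) − 0.0760 = 0.02825869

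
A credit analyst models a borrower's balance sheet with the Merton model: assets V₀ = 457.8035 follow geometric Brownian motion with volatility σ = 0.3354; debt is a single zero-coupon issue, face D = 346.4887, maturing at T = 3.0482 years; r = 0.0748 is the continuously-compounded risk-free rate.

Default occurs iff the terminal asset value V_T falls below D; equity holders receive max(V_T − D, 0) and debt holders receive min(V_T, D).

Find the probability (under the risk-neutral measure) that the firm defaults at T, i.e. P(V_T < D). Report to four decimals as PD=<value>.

d₁ = [ln(V₀/D) + (r + σ²/2)T] / (σ√T)
   = [ln(457.8035/346.4887) + (0.0748 + 0.5·0.3354²)·3.0482] / (0.3354·√3.0482)
   = [0.278590 + 0.399456] / 0.585578 = 1.157909
d₂ = d₁ − σ√T = 1.157909 − 0.585578 = 0.572331
risk-neutral PD = N(−d₂) = N(-0.572331) = 0.283549

PD=0.2835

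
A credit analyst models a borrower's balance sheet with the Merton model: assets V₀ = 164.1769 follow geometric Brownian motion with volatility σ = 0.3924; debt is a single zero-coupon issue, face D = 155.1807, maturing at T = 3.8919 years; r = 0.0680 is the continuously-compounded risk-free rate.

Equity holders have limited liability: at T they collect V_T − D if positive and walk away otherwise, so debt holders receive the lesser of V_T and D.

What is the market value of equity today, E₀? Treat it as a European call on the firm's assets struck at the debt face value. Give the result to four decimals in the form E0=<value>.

E0=68.6172

d₁ = [ln(V₀/D) + (r + σ²/2)T] / (σ√T)
   = [ln(164.1769/155.1807) + (0.0680 + 0.5·0.3924²)·3.8919] / (0.3924·√3.8919)
   = [0.056354 + 0.564282] / 0.774123 = 0.801729
d₂ = d₁ − σ√T = 0.801729 − 0.774123 = 0.027606
N(d₁) = 0.788645,  N(d₂) = 0.511012,  e^(−rT) = 0.767475
E₀ = V₀·N(d₁) − D·e^(−rT)·N(d₂)
   = 164.1769·0.788645 − 155.1807·0.767475·0.511012 = 68.617161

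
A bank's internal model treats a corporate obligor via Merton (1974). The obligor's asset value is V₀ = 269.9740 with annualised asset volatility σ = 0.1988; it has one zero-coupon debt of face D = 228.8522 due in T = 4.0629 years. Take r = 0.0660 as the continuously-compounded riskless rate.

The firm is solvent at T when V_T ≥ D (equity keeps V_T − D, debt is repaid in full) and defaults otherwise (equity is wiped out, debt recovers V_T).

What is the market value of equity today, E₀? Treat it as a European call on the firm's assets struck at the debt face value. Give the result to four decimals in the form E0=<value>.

E0=101.0674

d₁ = [ln(V₀/D) + (r + σ²/2)T] / (σ√T)
   = [ln(269.9740/228.8522) + (0.0660 + 0.5·0.1988²)·4.0629] / (0.1988·√4.0629)
   = [0.165249 + 0.348437] / 0.400714 = 1.281928
d₂ = d₁ − σ√T = 1.281928 − 0.400714 = 0.881214
N(d₁) = 0.900066,  N(d₂) = 0.810899,  e^(−rT) = 0.764792
E₀ = V₀·N(d₁) − D·e^(−rT)·N(d₂)
   = 269.9740·0.900066 − 228.8522·0.764792·0.810899 = 101.067376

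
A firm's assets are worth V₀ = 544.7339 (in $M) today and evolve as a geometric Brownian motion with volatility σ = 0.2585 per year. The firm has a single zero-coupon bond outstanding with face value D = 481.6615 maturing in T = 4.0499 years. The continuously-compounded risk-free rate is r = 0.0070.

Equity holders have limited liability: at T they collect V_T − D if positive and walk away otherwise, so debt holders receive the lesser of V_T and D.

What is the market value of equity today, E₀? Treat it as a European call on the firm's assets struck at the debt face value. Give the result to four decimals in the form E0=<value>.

d₁ = [ln(V₀/D) + (r + σ²/2)T] / (σ√T)
   = [ln(544.7339/481.6615) + (0.0070 + 0.5·0.2585²)·4.0499] / (0.2585·√4.0499)
   = [0.123056 + 0.163661] / 0.520215 = 0.551151
d₂ = d₁ − σ√T = 0.551151 − 0.520215 = 0.030936
N(d₁) = 0.709235,  N(d₂) = 0.512340,  e^(−rT) = 0.972049
E₀ = V₀·N(d₁) − D·e^(−rT)·N(d₂)
   = 544.7339·0.709235 − 481.6615·0.972049·0.512340 = 146.467595

E0=146.4676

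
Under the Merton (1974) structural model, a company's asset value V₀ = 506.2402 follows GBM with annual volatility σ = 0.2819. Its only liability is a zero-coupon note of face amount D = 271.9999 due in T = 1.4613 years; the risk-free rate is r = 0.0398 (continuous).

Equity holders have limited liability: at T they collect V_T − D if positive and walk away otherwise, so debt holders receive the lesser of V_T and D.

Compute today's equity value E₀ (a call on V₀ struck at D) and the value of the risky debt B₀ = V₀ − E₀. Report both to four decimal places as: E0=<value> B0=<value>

E0=250.6574 B0=255.5828

d₁ = [ln(V₀/D) + (r + σ²/2)T] / (σ√T)
   = [ln(506.2402/271.9999) + (0.0398 + 0.5·0.2819²)·1.4613] / (0.2819·√1.4613)
   = [0.621210 + 0.116223] / 0.340773 = 2.164001
d₂ = d₁ − σ√T = 2.164001 − 0.340773 = 1.823228
N(d₁) = 0.984768,  N(d₂) = 0.965866,  e^(−rT) = 0.943499
E₀ = V₀·N(d₁) − D·e^(−rT)·N(d₂)
   = 506.2402·0.984768 − 271.9999·0.943499·0.965866 = 250.657358
B₀ = V₀ − E₀ = 506.2402 − 250.657358 = 255.582842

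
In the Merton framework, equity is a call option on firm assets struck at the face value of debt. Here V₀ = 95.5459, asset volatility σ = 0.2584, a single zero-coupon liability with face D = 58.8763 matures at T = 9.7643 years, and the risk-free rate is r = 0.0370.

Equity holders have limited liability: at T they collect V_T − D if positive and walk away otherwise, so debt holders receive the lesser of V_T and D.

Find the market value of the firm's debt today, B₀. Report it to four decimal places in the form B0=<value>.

B0=37.3727

d₁ = [ln(V₀/D) + (r + σ²/2)T] / (σ√T)
   = [ln(95.5459/58.8763) + (0.0370 + 0.5·0.2584²)·9.7643] / (0.2584·√9.7643)
   = [0.484168 + 0.687263] / 0.807445 = 1.450787
d₂ = d₁ − σ√T = 1.450787 − 0.807445 = 0.643342
N(d₁) = 0.926580,  N(d₂) = 0.739999,  e^(−rT) = 0.696784
E₀ = V₀·N(d₁) − D·e^(−rT)·N(d₂)
   = 95.5459·0.926580 − 58.8763·0.696784·0.739999 = 58.173178
B₀ = V₀ − E₀ = 95.5459 − 58.173178 = 37.372722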